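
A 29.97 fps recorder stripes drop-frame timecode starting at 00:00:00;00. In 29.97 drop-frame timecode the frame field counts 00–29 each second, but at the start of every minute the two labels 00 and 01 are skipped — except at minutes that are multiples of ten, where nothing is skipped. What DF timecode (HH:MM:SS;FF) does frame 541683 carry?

05:01:14;05

Ten DF minutes hold 17982 frames, so frame 541683 lies in block 30 (frames 539460–557441) with 2223 frames into that block.
The block's first minute is 1800 frames and the rest 1798 each; 2223 frames reaches minute 1, so 30 × 18 + 1 × 2 = 542 labels have been skipped so far.
Adding those back, label number 541683 + 542 = 542225 at 30 labels/s is 18074 s + 5 f = 5 h 1 min 14 s frame 5, i.e. 05:01:14;05.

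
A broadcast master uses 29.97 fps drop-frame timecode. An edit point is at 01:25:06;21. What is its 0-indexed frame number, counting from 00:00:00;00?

153047

As if non-drop at 30 labels/s: (1 × 3600 + 25 × 60 + 6) × 30 + 21 = 153201.
Minute boundaries passed: 85; those not divisible by 10: 85 − 8 = 77; dropped labels = 2 × 77 = 154.
Actual frame index = 153201 − 154 = 153047.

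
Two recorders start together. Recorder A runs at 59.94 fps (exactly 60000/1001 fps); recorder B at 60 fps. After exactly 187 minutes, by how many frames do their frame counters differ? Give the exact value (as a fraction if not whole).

187 min = 11220 s.
A emits 60000/1001 × 11220 = 61200000/91 frames; B emits 60 × 11220 = 673200.
Difference = 61200/91 frames (≈ 672.5275); B is ahead of A.

61200/91 frames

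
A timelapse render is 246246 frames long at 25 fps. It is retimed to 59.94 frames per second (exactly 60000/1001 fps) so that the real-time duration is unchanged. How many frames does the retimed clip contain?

590400 frames

Target frames = source frames × (target rate / source rate) = 246246 × (60000/1001)/(25) = 246246 × 2400/1001 = 590400.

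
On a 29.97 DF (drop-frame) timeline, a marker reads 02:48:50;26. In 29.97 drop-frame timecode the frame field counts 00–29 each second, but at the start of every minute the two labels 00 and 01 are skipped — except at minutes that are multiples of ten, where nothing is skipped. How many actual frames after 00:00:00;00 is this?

303622

As if non-drop at 30 labels/s: (2 × 3600 + 48 × 60 + 50) × 30 + 26 = 303926.
Minute boundaries passed: 168; those not divisible by 10: 168 − 16 = 152; dropped labels = 2 × 152 = 304.
Actual frame index = 303926 − 304 = 303622.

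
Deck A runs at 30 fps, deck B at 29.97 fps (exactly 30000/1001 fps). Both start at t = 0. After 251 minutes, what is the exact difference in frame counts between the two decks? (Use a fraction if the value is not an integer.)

451800/1001 frames

251 min = 15060 s.
A emits 30 × 15060 = 451800 frames; B emits 30000/1001 × 15060 = 451800000/1001.
Difference = 451800/1001 frames (≈ 451.3487); B is behind A.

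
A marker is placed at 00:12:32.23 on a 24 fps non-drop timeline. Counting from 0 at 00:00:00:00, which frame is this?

18071

Total seconds to the label: (0 × 3600 + 12 × 60 + 32) = 752.
Frame index = 752 × 24 + 23 = 18071.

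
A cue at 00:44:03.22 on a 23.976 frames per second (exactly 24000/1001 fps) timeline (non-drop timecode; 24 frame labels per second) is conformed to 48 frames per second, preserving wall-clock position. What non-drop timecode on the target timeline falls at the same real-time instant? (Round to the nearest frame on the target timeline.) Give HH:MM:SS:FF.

Source frame index: (0×3600 + 44×60 + 3) × 24 + 22 = 63454.
Real time: 63454 / (24000/1001) = 31758727/12000 s.
Target frame: (31758727/12000) × (48) = 31758727/250 ≈ 127034.908 → 127035.
At 48 labels/s: frame 127035 → 00:44:06:27.

00:44:06:27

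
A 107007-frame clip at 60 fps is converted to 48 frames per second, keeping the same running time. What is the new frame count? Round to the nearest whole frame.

85606 frames

Frames at target rate = 107007 × (48) / (60) = 428028/5 ≈ 85605.600.
Nearest whole frame: 85606.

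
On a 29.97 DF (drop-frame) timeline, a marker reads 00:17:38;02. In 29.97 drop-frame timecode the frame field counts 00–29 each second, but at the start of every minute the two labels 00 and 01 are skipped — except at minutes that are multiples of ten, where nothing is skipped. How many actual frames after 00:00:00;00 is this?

Complete 10-minute blocks: 1, each 17982 frames → 17982.
Remaining 7 whole minutes in the current block: 1800 + 6 × 1798 = 12588 frames.
Within the current minute: 38 × 30 + 2 − 2 = 1140 (labels ;00/;01 skipped at this minute). Total = 17982 + 12588 + 1140 = 31710.

31710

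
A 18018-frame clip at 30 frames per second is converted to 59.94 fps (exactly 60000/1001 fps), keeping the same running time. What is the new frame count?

36000 frames

Target frames = source frames × (target rate / source rate) = 18018 × (60000/1001)/(30) = 18018 × 2000/1001 = 36000.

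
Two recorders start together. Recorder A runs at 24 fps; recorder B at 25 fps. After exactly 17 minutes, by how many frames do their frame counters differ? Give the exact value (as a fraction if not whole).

1020 frames

17 min = 1020 s.
A emits 24 × 1020 = 24480 frames; B emits 25 × 1020 = 25500.
Difference = 1020 frames; B is ahead of A.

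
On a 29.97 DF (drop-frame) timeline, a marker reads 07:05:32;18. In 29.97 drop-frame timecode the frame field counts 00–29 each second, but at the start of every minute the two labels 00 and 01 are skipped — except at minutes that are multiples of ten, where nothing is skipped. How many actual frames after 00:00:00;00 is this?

765212

As if non-drop at 30 labels/s: (7 × 3600 + 5 × 60 + 32) × 30 + 18 = 765978.
Minute boundaries passed: 425; those not divisible by 10: 425 − 42 = 383; dropped labels = 2 × 383 = 766.
Actual frame index = 765978 − 766 = 765212.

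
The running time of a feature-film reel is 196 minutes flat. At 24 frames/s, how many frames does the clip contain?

282240 frames

196 min = 11760 s.
Frames = 11760 × 24 = 282240.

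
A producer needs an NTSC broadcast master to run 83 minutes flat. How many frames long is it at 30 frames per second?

83 min = 4980 s.
Frames = 4980 × 30 = 149400.

149400 frames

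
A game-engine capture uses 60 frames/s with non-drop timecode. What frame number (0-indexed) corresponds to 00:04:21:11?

Total seconds to the label: (0 × 3600 + 4 × 60 + 21) = 261.
Frame index = 261 × 60 + 11 = 15671.

frame 15671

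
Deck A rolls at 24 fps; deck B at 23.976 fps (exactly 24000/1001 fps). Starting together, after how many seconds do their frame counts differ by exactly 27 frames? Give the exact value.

The gap grows by |24000/1001 − 24| = 24/1001 frames per second.
Time for a 27-frame gap: 27 ÷ (24/1001) = 1126.125 s.

1126.125 seconds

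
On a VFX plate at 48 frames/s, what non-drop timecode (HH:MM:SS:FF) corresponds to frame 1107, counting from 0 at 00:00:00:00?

00:00:23:03

1107 ÷ 48 = 23 full seconds, remainder 3 frames.
23 s = 0 h 0 min 23 s.
Timecode: 00:00:23:03.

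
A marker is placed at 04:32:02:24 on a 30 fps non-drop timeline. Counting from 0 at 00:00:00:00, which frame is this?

489684

Total seconds to the label: (4 × 3600 + 32 × 60 + 2) = 16322.
Frame index = 16322 × 30 + 24 = 489684.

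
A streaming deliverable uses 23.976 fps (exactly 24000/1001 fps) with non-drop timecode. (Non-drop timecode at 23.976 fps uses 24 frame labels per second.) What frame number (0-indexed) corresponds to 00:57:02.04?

82132

Total seconds to the label: (0 × 3600 + 57 × 60 + 2) = 3422.
Frame index = 3422 × 24 + 4 = 82132.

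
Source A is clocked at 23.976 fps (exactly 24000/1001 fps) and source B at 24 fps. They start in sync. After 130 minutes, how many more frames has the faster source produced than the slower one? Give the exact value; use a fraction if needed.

130 min = 7800 s.
A emits 24000/1001 × 7800 = 14400000/77 frames; B emits 24 × 7800 = 187200.
Difference = 14400/77 frames (≈ 187.0130); B is ahead of A.

14400/77 frames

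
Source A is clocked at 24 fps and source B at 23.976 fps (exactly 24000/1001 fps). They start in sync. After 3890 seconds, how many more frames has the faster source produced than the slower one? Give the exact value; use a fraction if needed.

93360/1001 frames

A emits 24 × 3890 = 93360 frames; B emits 24000/1001 × 3890 = 93360000/1001.
Difference = 93360/1001 frames (≈ 93.2667); B is behind A.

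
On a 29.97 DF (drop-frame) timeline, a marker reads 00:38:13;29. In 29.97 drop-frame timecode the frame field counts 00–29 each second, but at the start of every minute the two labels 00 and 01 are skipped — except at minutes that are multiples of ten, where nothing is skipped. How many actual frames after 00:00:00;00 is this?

As if non-drop at 30 labels/s: (0 × 3600 + 38 × 60 + 13) × 30 + 29 = 68819.
Minute boundaries passed: 38; those not divisible by 10: 38 − 3 = 35; dropped labels = 2 × 35 = 70.
Actual frame index = 68819 − 70 = 68749.

68749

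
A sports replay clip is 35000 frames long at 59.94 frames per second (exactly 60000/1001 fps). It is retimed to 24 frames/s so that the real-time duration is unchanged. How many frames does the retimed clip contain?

14014 frames

Target frames = source frames × (target rate / source rate) = 35000 × (24)/(60000/1001) = 35000 × 1001/2500 = 14014.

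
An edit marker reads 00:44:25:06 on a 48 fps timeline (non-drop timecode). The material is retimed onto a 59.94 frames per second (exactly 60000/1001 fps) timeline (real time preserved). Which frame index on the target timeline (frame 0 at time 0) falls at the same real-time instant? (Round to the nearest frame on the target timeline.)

frame 159748

Source frame index: (0×3600 + 44×60 + 25) × 48 + 6 = 127926.
Real time: 127926 / (48) = 21321/8 s.
Target frame: (21321/8) × (60000/1001) = 159907500/1001 ≈ 159747.752 → 159748.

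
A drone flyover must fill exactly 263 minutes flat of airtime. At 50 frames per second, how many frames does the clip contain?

263 min = 15780 s.
Frames = 15780 × 50 = 789000.

789000 frames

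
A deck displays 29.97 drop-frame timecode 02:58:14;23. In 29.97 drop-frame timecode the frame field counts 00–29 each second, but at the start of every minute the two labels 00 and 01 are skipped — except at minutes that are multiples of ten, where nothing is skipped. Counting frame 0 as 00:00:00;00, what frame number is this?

Complete 10-minute blocks: 17, each 17982 frames → 305694.
Remaining 8 whole minutes in the current block: 1800 + 7 × 1798 = 14386 frames.
Within the current minute: 14 × 30 + 23 − 2 = 441 (labels ;00/;01 skipped at this minute). Total = 305694 + 14386 + 441 = 320521.

320521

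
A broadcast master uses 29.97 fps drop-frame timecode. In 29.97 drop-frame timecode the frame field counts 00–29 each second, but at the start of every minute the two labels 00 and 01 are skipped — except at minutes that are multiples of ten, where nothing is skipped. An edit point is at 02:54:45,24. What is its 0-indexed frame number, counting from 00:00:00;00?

314260

As if non-drop at 30 labels/s: (2 × 3600 + 54 × 60 + 45) × 30 + 24 = 314574.
Minute boundaries passed: 174; those not divisible by 10: 174 − 17 = 157; dropped labels = 2 × 157 = 314.
Actual frame index = 314574 − 314 = 314260.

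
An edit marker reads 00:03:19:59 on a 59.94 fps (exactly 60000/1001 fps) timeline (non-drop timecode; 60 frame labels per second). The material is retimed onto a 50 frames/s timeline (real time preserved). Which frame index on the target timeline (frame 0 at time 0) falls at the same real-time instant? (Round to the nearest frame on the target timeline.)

frame 10009

Source frame index: (0×3600 + 3×60 + 19) × 60 + 59 = 11999.
Real time: 11999 / (60000/1001) = 12010999/60000 s.
Target frame: (12010999/60000) × (50) = 12010999/1200 ≈ 10009.166 → 10009.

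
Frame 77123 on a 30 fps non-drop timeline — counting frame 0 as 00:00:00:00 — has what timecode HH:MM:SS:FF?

00:42:50:23

77123 ÷ 30 = 2570 full seconds, remainder 23 frames.
2570 s = 0 h 42 min 50 s.
Timecode: 00:42:50:23.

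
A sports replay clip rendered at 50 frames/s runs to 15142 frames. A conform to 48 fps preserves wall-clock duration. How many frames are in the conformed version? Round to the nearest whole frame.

14536 frames

Frames at target rate = 15142 × (48) / (50) = 363408/25 ≈ 14536.320.
Nearest whole frame: 14536.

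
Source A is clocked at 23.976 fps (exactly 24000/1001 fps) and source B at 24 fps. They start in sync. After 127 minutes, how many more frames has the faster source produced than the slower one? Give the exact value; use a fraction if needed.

182880/1001 frames

127 min = 7620 s.
A emits 24000/1001 × 7620 = 182880000/1001 frames; B emits 24 × 7620 = 182880.
Difference = 182880/1001 frames (≈ 182.6973); B is ahead of A.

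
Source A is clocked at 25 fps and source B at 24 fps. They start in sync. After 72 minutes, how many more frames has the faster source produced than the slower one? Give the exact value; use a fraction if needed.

4320 frames

72 min = 4320 s.
A emits 25 × 4320 = 108000 frames; B emits 24 × 4320 = 103680.
Difference = 4320 frames; B is behind A.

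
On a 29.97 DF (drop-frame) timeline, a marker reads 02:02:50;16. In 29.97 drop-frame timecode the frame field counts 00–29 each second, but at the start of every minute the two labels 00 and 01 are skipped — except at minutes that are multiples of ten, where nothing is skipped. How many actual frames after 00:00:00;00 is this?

Complete 10-minute blocks: 12, each 17982 frames → 215784.
Remaining 2 whole minutes in the current block: 1800 + 1 × 1798 = 3598 frames.
Within the current minute: 50 × 30 + 16 − 2 = 1514 (labels ;00/;01 skipped at this minute). Total = 215784 + 3598 + 1514 = 220896.

220896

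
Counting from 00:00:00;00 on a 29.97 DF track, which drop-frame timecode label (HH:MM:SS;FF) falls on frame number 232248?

Ten DF minutes hold 17982 frames, so frame 232248 lies in block 12 (frames 215784–233765) with 16464 frames into that block.
The block's first minute is 1800 frames and the rest 1798 each; 16464 frames reaches minute 9, so 12 × 18 + 9 × 2 = 234 labels have been skipped so far.
Adding those back, label number 232248 + 234 = 232482 at 30 labels/s is 7749 s + 12 f = 2 h 9 min 9 s frame 12, i.e. 02:09:09;12.

02:09:09;12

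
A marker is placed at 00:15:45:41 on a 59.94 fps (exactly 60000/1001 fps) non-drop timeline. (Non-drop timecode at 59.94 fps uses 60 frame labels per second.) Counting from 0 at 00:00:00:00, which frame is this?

Total seconds to the label: (0 × 3600 + 15 × 60 + 45) = 945.
Frame index = 945 × 60 + 41 = 56741.

56741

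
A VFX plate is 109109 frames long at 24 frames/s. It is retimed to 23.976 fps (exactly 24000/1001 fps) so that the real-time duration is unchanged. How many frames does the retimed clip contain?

109000 frames

Target frames = source frames × (target rate / source rate) = 109109 × (24000/1001)/(24) = 109109 × 1000/1001 = 109000.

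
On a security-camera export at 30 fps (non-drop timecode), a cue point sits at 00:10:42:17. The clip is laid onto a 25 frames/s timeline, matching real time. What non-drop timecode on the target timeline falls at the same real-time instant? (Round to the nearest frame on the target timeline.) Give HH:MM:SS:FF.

Source frame index: (0×3600 + 10×60 + 42) × 30 + 17 = 19277.
Real time: 19277 / (30) = 19277/30 s.
Target frame: (19277/30) × (25) = 96385/6 ≈ 16064.167 → 16064.
At 25 labels/s: frame 16064 → 00:10:42:14.

00:10:42:14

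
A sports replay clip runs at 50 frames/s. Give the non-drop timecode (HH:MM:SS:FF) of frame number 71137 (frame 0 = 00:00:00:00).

00:23:42:37

71137 ÷ 50 = 1422 full seconds, remainder 37 frames.
1422 s = 0 h 23 min 42 s.
Timecode: 00:23:42:37.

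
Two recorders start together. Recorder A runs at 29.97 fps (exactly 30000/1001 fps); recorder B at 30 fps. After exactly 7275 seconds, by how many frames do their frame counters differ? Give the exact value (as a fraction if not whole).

A emits 30000/1001 × 7275 = 218250000/1001 frames; B emits 30 × 7275 = 218250.
Difference = 218250/1001 frames (≈ 218.0320); B is ahead of A.

218250/1001 frames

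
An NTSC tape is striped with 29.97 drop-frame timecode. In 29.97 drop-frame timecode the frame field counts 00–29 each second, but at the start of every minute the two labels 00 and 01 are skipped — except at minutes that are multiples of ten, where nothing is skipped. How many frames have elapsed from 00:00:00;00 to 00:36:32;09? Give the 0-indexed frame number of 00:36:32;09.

65703

As if non-drop at 30 labels/s: (0 × 3600 + 36 × 60 + 32) × 30 + 9 = 65769.
Minute boundaries passed: 36; those not divisible by 10: 36 − 3 = 33; dropped labels = 2 × 33 = 66.
Actual frame index = 65769 − 66 = 65703.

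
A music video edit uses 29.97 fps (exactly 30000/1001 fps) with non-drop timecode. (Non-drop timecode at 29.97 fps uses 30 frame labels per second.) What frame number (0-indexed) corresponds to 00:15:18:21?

Total seconds to the label: (0 × 3600 + 15 × 60 + 18) = 918.
Frame index = 918 × 30 + 21 = 27561.

27561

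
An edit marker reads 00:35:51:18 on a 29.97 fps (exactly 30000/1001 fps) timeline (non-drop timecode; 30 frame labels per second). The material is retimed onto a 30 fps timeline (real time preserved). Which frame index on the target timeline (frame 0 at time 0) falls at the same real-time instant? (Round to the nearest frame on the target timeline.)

frame 64613

Source frame index: (0×3600 + 35×60 + 51) × 30 + 18 = 64548.
Real time: 64548 / (30000/1001) = 5384379/2500 s.
Target frame: (5384379/2500) × (30) = 16153137/250 ≈ 64612.548 → 64613.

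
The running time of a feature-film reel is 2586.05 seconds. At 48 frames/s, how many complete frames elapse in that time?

Frames = 2586.05 × 48 = 620652/5 ≈ 124130.4000.
Complete frames: 124130.

124130 frames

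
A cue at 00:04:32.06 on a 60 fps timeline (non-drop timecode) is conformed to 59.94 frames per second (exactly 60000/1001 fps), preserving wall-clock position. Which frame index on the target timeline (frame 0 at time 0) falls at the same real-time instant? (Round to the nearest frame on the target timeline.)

frame 16310

Source frame index: (0×3600 + 4×60 + 32) × 60 + 6 = 16326.
Real time: 16326 / (60) = 2721/10 s.
Target frame: (2721/10) × (60000/1001) = 16326000/1001 ≈ 16309.690 → 16310.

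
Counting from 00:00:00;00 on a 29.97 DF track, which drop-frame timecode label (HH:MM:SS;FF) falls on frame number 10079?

00:05:36;09

Each 10-minute DF block holds 10 × 60 × 30 − 9 × 2 = 17982 frames. 10079 ÷ 17982 → 0 full blocks, remainder 10079.
Within the partial block the first minute is 1800 frames and each further minute 1798, so 5 further minute boundaries passed. Total skipped labels = 18 × 0 + 2 × 5 = 10.
Non-drop label index = 10079 + 10 = 10089; at 30 labels/s that is 00:05:36:09, i.e. DF 00:05:36;09.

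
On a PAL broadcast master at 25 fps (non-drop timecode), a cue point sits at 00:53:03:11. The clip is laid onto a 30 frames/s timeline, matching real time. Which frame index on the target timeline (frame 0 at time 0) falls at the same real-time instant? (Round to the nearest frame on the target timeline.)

Source frame index: (0×3600 + 53×60 + 3) × 25 + 11 = 79586.
Real time: 79586 / (25) = 79586/25 s.
Target frame: (79586/25) × (30) = 477516/5 ≈ 95503.200 → 95503.

frame 95503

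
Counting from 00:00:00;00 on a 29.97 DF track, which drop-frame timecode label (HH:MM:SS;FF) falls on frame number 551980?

05:06:57;22

Ten DF minutes hold 17982 frames, so frame 551980 lies in block 30 (frames 539460–557441) with 12520 frames into that block.
The block's first minute is 1800 frames and the rest 1798 each; 12520 frames reaches minute 6, so 30 × 18 + 6 × 2 = 552 labels have been skipped so far.
Adding those back, label number 551980 + 552 = 552532 at 30 labels/s is 18417 s + 22 f = 5 h 6 min 57 s frame 22, i.e. 05:06:57;22.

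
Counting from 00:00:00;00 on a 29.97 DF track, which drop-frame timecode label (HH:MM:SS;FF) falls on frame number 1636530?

15:10:05;18

Each 10-minute DF block holds 10 × 60 × 30 − 9 × 2 = 17982 frames. 1636530 ÷ 17982 → 91 full blocks, remainder 168.
Within the partial block the first minute is 1800 frames and each further minute 1798, so 0 further minute boundaries passed. Total skipped labels = 18 × 91 + 2 × 0 = 1638.
Non-drop label index = 1636530 + 1638 = 1638168; at 30 labels/s that is 15:10:05:18, i.e. DF 15:10:05;18.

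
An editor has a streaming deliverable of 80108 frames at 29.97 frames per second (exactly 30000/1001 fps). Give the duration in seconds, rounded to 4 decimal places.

2672.9369 seconds

Running time = 80108 × 1001/30000 = 20047027/7500 s ≈ 2672.9369 s.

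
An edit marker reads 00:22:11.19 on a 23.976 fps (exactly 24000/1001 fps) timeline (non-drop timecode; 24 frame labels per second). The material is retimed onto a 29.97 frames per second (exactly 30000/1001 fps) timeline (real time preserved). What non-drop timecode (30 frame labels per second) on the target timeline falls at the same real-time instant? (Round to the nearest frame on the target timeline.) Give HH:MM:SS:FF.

00:22:11:24

Source frame index: (0×3600 + 22×60 + 11) × 24 + 19 = 31963.
Real time: 31963 / (24000/1001) = 31994963/24000 s.
Target frame: (31994963/24000) × (30000/1001) = 159815/4 ≈ 39953.750 → 39954.
At 30 labels/s: frame 39954 → 00:22:11:24.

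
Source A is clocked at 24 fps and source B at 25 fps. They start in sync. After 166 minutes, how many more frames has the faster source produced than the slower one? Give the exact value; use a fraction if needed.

166 min = 9960 s.
A emits 24 × 9960 = 239040 frames; B emits 25 × 9960 = 249000.
Difference = 9960 frames; B is ahead of A.

9960 frames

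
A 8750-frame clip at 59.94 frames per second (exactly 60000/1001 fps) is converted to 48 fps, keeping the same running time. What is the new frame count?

7007 frames

Target frames = source frames × (target rate / source rate) = 8750 × (48)/(60000/1001) = 8750 × 1001/1250 = 7007.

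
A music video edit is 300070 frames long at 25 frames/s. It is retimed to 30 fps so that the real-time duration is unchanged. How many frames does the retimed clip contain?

360084 frames

Frames at target rate = 300070 × (30) / (25) = 360084.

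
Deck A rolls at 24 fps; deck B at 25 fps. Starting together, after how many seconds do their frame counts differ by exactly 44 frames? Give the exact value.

44 seconds

The gap grows by |25 − 24| = 1 frame per second.
Time for a 44-frame gap: 44 ÷ (1) = 44 s.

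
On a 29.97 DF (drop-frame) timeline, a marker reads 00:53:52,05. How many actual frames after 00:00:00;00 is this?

Complete 10-minute blocks: 5, each 17982 frames → 89910.
Remaining 3 whole minutes in the current block: 1800 + 2 × 1798 = 5396 frames.
Within the current minute: 52 × 30 + 5 − 2 = 1563 (labels ;00/;01 skipped at this minute). Total = 89910 + 5396 + 1563 = 96869.

96869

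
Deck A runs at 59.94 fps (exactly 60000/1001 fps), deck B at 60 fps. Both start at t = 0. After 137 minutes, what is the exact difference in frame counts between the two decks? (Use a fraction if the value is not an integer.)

137 min = 8220 s.
A emits 60000/1001 × 8220 = 493200000/1001 frames; B emits 60 × 8220 = 493200.
Difference = 493200/1001 frames (≈ 492.7073); B is ahead of A.

493200/1001 frames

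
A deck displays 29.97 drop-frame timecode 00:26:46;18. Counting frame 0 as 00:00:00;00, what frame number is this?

As if non-drop at 30 labels/s: (0 × 3600 + 26 × 60 + 46) × 30 + 18 = 48198.
Minute boundaries passed: 26; those not divisible by 10: 26 − 2 = 24; dropped labels = 2 × 24 = 48.
Actual frame index = 48198 − 48 = 48150.

48150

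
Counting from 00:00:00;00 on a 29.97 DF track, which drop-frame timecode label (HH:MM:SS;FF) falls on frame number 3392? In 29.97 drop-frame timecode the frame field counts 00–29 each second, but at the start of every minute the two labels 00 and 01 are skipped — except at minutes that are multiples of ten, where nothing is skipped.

00:01:53;04

Ten DF minutes hold 17982 frames, so frame 3392 lies in block 0 (frames 0–17981) with 3392 frames into that block.
The block's first minute is 1800 frames and the rest 1798 each; 3392 frames reaches minute 1, so 0 × 18 + 1 × 2 = 2 labels have been skipped so far.
Adding those back, label number 3392 + 2 = 3394 at 30 labels/s is 113 s + 4 f = 0 h 1 min 53 s frame 4, i.e. 00:01:53;04.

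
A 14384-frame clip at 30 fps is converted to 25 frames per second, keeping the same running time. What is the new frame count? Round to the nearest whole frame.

Frames at target rate = 14384 × (25) / (30) = 35960/3 ≈ 11986.667.
Nearest whole frame: 11987.

11987 frames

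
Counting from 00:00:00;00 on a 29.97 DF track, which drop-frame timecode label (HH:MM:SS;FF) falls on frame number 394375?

03:39:19;01

Ten DF minutes hold 17982 frames, so frame 394375 lies in block 21 (frames 377622–395603) with 16753 frames into that block.
The block's first minute is 1800 frames and the rest 1798 each; 16753 frames reaches minute 9, so 21 × 18 + 9 × 2 = 396 labels have been skipped so far.
Adding those back, label number 394375 + 396 = 394771 at 30 labels/s is 13159 s + 1 f = 3 h 39 min 19 s frame 1, i.e. 03:39:19;01.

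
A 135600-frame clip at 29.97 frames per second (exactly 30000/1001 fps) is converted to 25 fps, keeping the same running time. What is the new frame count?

Target frames = source frames × (target rate / source rate) = 135600 × (25)/(30000/1001) = 135600 × 1001/1200 = 113113.

113113 frames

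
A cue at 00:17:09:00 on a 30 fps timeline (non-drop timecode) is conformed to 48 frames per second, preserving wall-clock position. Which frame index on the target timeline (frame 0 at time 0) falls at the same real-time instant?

frame 49392

Source frame index: (0×3600 + 17×60 + 9) × 30 + 0 = 30870.
Real time: 30870 / (30) = 1029 s.
Target frame: (1029) × (48) = 49392.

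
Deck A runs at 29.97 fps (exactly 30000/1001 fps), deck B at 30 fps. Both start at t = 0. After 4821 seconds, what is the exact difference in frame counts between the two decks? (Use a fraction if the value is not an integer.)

A emits 30000/1001 × 4821 = 144630000/1001 frames; B emits 30 × 4821 = 144630.
Difference = 144630/1001 frames (≈ 144.4855); B is ahead of A.

144630/1001 frames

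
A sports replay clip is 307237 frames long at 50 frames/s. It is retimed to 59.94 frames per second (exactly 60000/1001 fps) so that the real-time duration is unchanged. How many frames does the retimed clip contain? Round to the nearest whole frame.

368316 frames

Frames at target rate = 307237 × (60000/1001) / (50) = 52669200/143 ≈ 368316.084.
Nearest whole frame: 368316.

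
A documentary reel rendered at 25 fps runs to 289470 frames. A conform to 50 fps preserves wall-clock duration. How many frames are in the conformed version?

578940 frames

Target frames = source frames × (target rate / source rate) = 289470 × (50)/(25) = 289470 × 2 = 578940.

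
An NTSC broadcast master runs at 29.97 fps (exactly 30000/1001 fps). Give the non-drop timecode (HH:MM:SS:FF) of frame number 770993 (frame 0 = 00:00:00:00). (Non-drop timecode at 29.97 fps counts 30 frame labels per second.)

770993 ÷ 30 = 25699 full seconds, remainder 23 frames.
25699 s = 7 h 8 min 19 s.
Timecode: 07:08:19:23.

07:08:19:23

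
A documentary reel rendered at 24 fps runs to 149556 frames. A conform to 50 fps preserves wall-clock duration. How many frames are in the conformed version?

311575 frames

Target frames = source frames × (target rate / source rate) = 149556 × (50)/(24) = 149556 × 25/12 = 311575.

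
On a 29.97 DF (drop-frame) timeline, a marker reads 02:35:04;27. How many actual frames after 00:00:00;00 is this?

278867

Complete 10-minute blocks: 15, each 17982 frames → 269730.
Remaining 5 whole minutes in the current block: 1800 + 4 × 1798 = 8992 frames.
Within the current minute: 4 × 30 + 27 − 2 = 145 (labels ;00/;01 skipped at this minute). Total = 269730 + 8992 + 145 = 278867.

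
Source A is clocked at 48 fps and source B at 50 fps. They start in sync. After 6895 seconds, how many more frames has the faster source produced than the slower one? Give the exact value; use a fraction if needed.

13790 frames

A emits 48 × 6895 = 330960 frames; B emits 50 × 6895 = 344750.
Difference = 13790 frames; B is ahead of A.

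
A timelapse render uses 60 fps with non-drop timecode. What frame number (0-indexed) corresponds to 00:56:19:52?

frame 202792

Total seconds to the label: (0 × 3600 + 56 × 60 + 19) = 3379.
Frame index = 3379 × 60 + 52 = 202792.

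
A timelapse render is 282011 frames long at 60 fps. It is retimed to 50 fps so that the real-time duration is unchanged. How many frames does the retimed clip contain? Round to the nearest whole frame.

Frames at target rate = 282011 × (50) / (60) = 1410055/6 ≈ 235009.167.
Nearest whole frame: 235009.

235009 frames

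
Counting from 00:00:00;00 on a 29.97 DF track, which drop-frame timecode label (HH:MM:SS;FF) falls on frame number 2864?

00:01:35;16

Each 10-minute DF block holds 10 × 60 × 30 − 9 × 2 = 17982 frames. 2864 ÷ 17982 → 0 full blocks, remainder 2864.
Within the partial block the first minute is 1800 frames and each further minute 1798, so 1 further minute boundary passed. Total skipped labels = 18 × 0 + 2 × 1 = 2.
Non-drop label index = 2864 + 2 = 2866; at 30 labels/s that is 00:01:35:16, i.e. DF 00:01:35;16.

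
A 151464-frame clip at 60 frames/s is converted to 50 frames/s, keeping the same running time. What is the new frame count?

Target frames = source frames × (target rate / source rate) = 151464 × (50)/(60) = 151464 × 5/6 = 126220.

126220 frames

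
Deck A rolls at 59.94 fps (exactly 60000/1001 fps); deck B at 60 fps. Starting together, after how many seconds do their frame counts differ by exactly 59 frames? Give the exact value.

The gap grows by |60 − 60000/1001| = 60/1001 frames per second.
Time for a 59-frame gap: 59 ÷ (60/1001) = 59059/60 s.

59059/60 seconds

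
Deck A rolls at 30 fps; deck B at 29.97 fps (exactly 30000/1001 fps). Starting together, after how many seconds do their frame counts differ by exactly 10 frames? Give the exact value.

1001/3 seconds

The gap grows by |30000/1001 − 30| = 30/1001 frames per second.
Time for a 10-frame gap: 10 ÷ (30/1001) = 1001/3 s.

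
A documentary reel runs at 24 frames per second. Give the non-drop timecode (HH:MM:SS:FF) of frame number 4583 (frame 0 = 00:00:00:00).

4583 ÷ 24 = 190 full seconds, remainder 23 frames.
190 s = 0 h 3 min 10 s.
Timecode: 00:03:10:23.

00:03:10:23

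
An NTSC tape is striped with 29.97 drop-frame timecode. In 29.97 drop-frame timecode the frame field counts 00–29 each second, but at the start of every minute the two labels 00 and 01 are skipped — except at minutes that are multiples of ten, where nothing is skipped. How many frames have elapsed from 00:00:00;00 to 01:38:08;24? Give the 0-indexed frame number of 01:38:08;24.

As if non-drop at 30 labels/s: (1 × 3600 + 38 × 60 + 8) × 30 + 24 = 176664.
Minute boundaries passed: 98; those not divisible by 10: 98 − 9 = 89; dropped labels = 2 × 89 = 178.
Actual frame index = 176664 − 178 = 176486.

176486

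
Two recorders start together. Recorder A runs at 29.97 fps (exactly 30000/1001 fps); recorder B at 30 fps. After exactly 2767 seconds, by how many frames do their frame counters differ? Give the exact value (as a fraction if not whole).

A emits 30000/1001 × 2767 = 83010000/1001 frames; B emits 30 × 2767 = 83010.
Difference = 83010/1001 frames (≈ 82.9271); B is ahead of A.

83010/1001 frames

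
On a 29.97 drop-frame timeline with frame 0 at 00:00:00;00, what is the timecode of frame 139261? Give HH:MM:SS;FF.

01:17:26;21

Each 10-minute DF block holds 10 × 60 × 30 − 9 × 2 = 17982 frames. 139261 ÷ 17982 → 7 full blocks, remainder 13387.
Within the partial block the first minute is 1800 frames and each further minute 1798, so 7 further minute boundaries passed. Total skipped labels = 18 × 7 + 2 × 7 = 140.
Non-drop label index = 139261 + 140 = 139401; at 30 labels/s that is 01:17:26:21, i.e. DF 01:17:26;21.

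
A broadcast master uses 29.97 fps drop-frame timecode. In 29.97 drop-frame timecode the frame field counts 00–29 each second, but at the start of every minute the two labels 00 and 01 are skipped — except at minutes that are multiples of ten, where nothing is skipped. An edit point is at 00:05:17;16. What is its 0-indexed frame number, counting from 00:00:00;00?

9516

As if non-drop at 30 labels/s: (0 × 3600 + 5 × 60 + 17) × 30 + 16 = 9526.
Minute boundaries passed: 5; those not divisible by 10: 5 − 0 = 5; dropped labels = 2 × 5 = 10.
Actual frame index = 9526 − 10 = 9516.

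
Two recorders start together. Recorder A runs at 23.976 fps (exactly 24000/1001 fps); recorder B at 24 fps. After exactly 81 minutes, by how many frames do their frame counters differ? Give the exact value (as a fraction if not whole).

116640/1001 frames

81 min = 4860 s.
A emits 24000/1001 × 4860 = 116640000/1001 frames; B emits 24 × 4860 = 116640.
Difference = 116640/1001 frames (≈ 116.5235); B is ahead of A.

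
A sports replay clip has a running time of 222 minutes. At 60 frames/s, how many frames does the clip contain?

799200 frames

222 min = 13320 s.
Frames = 13320 × 60 = 799200.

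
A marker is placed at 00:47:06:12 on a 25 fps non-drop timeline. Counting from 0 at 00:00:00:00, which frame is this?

Total seconds to the label: (0 × 3600 + 47 × 60 + 6) = 2826.
Frame index = 2826 × 25 + 12 = 70662.

70662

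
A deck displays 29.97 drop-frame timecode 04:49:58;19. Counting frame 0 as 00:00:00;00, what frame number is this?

521437

Complete 10-minute blocks: 28, each 17982 frames → 503496.
Remaining 9 whole minutes in the current block: 1800 + 8 × 1798 = 16184 frames.
Within the current minute: 58 × 30 + 19 − 2 = 1757 (labels ;00/;01 skipped at this minute). Total = 503496 + 16184 + 1757 = 521437.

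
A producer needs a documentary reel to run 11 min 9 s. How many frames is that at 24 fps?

11 min 9 s = 669 s.
Frames = 669 × 24 = 16056.

16056 frames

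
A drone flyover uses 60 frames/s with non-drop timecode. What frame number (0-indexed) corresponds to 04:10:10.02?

Total seconds to the label: (4 × 3600 + 10 × 60 + 10) = 15010.
Frame index = 15010 × 60 + 2 = 900602.

900602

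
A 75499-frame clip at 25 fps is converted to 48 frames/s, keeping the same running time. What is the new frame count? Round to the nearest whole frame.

144958 frames

Frames at target rate = 75499 × (48) / (25) = 3623952/25 ≈ 144958.080.
Nearest whole frame: 144958.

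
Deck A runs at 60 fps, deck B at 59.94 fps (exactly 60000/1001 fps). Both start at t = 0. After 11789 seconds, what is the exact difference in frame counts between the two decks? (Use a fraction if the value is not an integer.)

A emits 60 × 11789 = 707340 frames; B emits 60000/1001 × 11789 = 707340000/1001.
Difference = 707340/1001 frames (≈ 706.6334); B is behind A.

707340/1001 frames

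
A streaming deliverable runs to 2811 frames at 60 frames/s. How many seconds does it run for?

46.85 seconds

Running time = 2811 / (60) = 46.85 s.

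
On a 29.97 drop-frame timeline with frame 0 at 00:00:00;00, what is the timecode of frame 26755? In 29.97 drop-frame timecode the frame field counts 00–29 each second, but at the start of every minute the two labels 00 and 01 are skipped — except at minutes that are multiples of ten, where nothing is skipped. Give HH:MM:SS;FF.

00:14:52;21

Each 10-minute DF block holds 10 × 60 × 30 − 9 × 2 = 17982 frames. 26755 ÷ 17982 → 1 full block, remainder 8773.
Within the partial block the first minute is 1800 frames and each further minute 1798, so 4 further minute boundaries passed. Total skipped labels = 18 × 1 + 2 × 4 = 26.
Non-drop label index = 26755 + 26 = 26781; at 30 labels/s that is 00:14:52:21, i.e. DF 00:14:52;21.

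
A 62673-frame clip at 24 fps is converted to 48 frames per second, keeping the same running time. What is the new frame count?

125346 frames

Target frames = source frames × (target rate / source rate) = 62673 × (48)/(24) = 62673 × 2 = 125346.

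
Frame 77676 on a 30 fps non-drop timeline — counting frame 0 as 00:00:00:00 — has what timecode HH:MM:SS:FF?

00:43:09:06

77676 ÷ 30 = 2589 full seconds, remainder 6 frames.
2589 s = 0 h 43 min 9 s.
Timecode: 00:43:09:06.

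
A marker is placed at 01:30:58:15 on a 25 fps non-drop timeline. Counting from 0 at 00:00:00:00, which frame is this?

frame 136465

Total seconds to the label: (1 × 3600 + 30 × 60 + 58) = 5458.
Frame index = 5458 × 25 + 15 = 136465.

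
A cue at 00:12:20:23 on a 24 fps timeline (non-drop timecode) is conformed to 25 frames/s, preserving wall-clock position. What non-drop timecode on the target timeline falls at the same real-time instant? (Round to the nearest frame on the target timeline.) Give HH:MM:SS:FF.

Source frame index: (0×3600 + 12×60 + 20) × 24 + 23 = 17783.
Real time: 17783 / (24) = 17783/24 s.
Target frame: (17783/24) × (25) = 444575/24 ≈ 18523.958 → 18524.
At 25 labels/s: frame 18524 → 00:12:20:24.

00:12:20:24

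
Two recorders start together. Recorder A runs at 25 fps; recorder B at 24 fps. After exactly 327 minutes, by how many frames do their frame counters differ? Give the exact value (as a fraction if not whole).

19620 frames

327 min = 19620 s.
A emits 25 × 19620 = 490500 frames; B emits 24 × 19620 = 470880.
Difference = 19620 frames; B is behind A.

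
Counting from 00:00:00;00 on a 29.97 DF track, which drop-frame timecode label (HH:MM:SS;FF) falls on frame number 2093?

Ten DF minutes hold 17982 frames, so frame 2093 lies in block 0 (frames 0–17981) with 2093 frames into that block.
The block's first minute is 1800 frames and the rest 1798 each; 2093 frames reaches minute 1, so 0 × 18 + 1 × 2 = 2 labels have been skipped so far.
Adding those back, label number 2093 + 2 = 2095 at 30 labels/s is 69 s + 25 f = 0 h 1 min 9 s frame 25, i.e. 00:01:09;25.

00:01:09;25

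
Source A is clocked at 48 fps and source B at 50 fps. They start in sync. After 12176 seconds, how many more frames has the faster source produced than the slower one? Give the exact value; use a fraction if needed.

A emits 48 × 12176 = 584448 frames; B emits 50 × 12176 = 608800.
Difference = 24352 frames; B is ahead of A.

24352 frames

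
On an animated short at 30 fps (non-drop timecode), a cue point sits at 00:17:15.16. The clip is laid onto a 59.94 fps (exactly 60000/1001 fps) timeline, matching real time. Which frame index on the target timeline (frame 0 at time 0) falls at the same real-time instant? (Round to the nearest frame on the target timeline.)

frame 62070

Source frame index: (0×3600 + 17×60 + 15) × 30 + 16 = 31066.
Real time: 31066 / (30) = 15533/15 s.
Target frame: (15533/15) × (60000/1001) = 8876000/143 ≈ 62069.930 → 62070.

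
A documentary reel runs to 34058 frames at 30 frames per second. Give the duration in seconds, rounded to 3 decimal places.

1135.267 seconds

Running time = 34058 × 1/30 = 17029/15 s ≈ 1135.267 s.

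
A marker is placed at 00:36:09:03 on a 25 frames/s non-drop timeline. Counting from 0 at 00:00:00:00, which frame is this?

Total seconds to the label: (0 × 3600 + 36 × 60 + 9) = 2169.
Frame index = 2169 × 25 + 3 = 54228.

54228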